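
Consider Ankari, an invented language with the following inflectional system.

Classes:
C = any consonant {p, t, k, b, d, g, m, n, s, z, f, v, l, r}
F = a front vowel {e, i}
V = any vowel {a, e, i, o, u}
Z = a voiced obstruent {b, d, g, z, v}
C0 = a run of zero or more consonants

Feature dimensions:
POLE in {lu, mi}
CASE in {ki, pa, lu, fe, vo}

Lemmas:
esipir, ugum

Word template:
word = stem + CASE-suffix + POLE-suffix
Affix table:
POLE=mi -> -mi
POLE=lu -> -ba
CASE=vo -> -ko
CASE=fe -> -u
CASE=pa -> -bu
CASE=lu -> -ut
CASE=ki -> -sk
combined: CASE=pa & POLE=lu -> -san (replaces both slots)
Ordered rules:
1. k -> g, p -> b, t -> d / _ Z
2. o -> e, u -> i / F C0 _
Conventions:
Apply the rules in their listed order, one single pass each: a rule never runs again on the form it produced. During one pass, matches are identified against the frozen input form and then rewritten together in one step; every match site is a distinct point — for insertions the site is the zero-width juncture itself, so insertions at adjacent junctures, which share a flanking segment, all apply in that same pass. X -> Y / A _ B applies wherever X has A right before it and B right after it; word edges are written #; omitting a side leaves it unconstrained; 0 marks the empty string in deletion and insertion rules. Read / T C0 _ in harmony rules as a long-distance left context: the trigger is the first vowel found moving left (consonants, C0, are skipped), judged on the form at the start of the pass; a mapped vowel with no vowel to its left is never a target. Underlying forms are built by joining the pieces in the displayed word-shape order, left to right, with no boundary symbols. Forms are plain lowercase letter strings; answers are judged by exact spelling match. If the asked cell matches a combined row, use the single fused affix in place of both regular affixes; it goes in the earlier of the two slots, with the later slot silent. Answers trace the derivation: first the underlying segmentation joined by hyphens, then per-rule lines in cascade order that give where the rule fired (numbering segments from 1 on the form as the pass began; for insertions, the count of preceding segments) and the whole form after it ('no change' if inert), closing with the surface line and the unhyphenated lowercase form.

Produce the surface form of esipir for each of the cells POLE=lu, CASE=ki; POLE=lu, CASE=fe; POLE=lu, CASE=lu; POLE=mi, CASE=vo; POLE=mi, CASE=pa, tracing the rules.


cell POLE=lu, CASE=ki:
underlying: esipir-sk-ba
1. k -> g, p -> b, t -> d / _ Z: fires at position(s) 8: esipirsgba
2. o -> e, u -> i / F C0 _: no change
surface: esipirsgba

cell POLE=lu, CASE=fe:
underlying: esipir-u-ba
1. k -> g, p -> b, t -> d / _ Z: no change
2. o -> e, u -> i / F C0 _: fires at position(s) 7: esipiriba
surface: esipiriba

cell POLE=lu, CASE=lu:
underlying: esipir-ut-ba
1. k -> g, p -> b, t -> d / _ Z: fires at position(s) 8: esipirudba
2. o -> e, u -> i / F C0 _: fires at position(s) 7: esipiridba
surface: esipiridba

cell POLE=mi, CASE=vo:
underlying: esipir-ko-mi
1. k -> g, p -> b, t -> d / _ Z: no change
2. o -> e, u -> i / F C0 _: fires at position(s) 8: esipirkemi
surface: esipirkemi

cell POLE=mi, CASE=pa:
underlying: esipir-bu-mi
1. k -> g, p -> b, t -> d / _ Z: no change
2. o -> e, u -> i / F C0 _: fires at position(s) 8: esipirbimi
surface: esipirbimi


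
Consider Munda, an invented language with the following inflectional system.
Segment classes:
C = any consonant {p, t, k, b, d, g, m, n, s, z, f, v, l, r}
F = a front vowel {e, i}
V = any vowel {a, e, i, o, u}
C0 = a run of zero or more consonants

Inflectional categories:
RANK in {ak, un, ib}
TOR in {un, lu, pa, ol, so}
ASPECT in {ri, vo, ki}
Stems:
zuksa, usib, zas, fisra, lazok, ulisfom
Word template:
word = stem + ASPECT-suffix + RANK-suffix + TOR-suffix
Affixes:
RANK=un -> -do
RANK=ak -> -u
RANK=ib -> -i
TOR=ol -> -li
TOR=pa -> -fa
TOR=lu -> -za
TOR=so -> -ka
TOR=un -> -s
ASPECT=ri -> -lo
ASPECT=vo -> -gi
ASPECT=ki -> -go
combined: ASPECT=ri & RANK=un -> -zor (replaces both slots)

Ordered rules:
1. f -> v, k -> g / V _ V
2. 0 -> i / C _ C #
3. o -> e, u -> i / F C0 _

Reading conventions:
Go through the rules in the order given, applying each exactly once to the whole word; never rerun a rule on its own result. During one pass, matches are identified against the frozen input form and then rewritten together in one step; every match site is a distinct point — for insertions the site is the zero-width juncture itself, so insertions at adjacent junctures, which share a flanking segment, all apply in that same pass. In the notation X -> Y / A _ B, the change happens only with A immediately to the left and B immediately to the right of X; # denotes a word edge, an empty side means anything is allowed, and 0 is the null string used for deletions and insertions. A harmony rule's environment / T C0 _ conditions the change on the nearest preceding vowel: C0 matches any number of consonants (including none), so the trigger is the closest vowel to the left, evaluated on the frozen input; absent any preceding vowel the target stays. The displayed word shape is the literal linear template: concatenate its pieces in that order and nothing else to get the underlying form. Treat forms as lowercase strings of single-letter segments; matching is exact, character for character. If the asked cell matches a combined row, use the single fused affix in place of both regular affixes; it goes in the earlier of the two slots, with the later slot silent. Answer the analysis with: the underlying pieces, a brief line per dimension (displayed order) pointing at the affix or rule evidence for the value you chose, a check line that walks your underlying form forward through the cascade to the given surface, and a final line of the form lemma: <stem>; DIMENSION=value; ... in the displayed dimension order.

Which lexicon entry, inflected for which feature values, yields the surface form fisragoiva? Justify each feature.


underlying: fisra-go-i-fa
RANK=ib - signalled by the affix -i
TOR=pa - signalled by the affix -fa
ASPECT=ki - signalled by the affix -go
check: fisragoifa -> fisragoiva -> fisragoiva -> fisragoiva
lemma: fisra; RANK=ib; TOR=pa; ASPECT=ki


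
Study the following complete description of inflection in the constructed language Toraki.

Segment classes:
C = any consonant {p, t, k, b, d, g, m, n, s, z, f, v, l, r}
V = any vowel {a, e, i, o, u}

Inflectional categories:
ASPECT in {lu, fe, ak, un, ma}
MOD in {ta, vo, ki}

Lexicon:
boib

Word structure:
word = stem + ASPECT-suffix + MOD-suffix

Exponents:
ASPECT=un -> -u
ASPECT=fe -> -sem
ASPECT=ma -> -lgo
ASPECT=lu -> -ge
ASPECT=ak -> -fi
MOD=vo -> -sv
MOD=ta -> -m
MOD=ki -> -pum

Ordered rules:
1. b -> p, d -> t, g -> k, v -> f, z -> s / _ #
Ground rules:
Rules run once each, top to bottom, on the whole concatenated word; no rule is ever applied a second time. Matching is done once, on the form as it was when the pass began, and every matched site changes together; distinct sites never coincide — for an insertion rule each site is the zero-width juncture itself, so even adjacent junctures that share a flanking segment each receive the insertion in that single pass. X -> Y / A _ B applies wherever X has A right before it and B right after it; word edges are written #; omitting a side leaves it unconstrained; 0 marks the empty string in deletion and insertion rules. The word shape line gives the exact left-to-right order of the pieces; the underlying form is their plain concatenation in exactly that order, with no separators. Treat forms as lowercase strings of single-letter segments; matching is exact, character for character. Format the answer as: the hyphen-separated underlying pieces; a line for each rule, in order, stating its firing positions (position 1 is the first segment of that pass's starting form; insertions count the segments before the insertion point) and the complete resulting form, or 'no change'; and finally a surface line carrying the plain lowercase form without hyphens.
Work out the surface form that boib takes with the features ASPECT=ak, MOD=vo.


underlying: boib-fi-sv
1. b -> p, d -> t, g -> k, v -> f, z -> s / _ #: fires at position(s) 8: boibfisf
surface: boibfisf


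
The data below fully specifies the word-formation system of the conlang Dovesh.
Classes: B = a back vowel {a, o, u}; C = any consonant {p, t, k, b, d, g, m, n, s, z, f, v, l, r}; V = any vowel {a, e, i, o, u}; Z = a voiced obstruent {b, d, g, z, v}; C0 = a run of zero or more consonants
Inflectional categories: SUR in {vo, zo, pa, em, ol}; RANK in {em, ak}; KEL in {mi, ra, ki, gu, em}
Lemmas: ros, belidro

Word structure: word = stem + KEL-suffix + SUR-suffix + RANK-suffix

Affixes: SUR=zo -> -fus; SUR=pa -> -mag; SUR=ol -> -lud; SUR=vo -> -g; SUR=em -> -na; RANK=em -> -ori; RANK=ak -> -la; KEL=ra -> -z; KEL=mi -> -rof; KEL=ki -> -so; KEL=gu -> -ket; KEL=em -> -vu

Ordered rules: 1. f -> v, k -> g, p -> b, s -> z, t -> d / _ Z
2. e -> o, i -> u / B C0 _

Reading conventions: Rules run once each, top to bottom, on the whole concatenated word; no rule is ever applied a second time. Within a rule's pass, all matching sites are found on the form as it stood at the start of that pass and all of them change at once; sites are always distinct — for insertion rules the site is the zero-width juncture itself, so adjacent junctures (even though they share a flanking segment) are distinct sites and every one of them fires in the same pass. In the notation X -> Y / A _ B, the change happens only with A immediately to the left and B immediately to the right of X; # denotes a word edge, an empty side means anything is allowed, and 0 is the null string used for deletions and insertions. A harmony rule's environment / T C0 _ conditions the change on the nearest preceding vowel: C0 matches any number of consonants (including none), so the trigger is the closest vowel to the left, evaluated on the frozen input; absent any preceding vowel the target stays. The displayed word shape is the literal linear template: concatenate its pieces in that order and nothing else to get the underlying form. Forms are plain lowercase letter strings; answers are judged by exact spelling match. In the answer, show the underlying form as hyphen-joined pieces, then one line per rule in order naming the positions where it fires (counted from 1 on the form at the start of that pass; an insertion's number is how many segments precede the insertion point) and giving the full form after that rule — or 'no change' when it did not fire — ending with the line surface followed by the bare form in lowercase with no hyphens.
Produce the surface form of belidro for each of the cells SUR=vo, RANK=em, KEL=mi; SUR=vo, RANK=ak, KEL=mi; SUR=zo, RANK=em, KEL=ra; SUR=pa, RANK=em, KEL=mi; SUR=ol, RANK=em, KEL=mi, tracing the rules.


cell SUR=vo, RANK=em, KEL=mi:
underlying: belidro-rof-g-ori
1. f -> v, k -> g, p -> b, s -> z, t -> d / _ Z: fires at position(s) 10: belidrorovgori
2. e -> o, i -> u / B C0 _: fires at position(s) 14: belidrorovgoru
surface: belidrorovgoru

cell SUR=vo, RANK=ak, KEL=mi:
underlying: belidro-rof-g-la
1. f -> v, k -> g, p -> b, s -> z, t -> d / _ Z: fires at position(s) 10: belidrorovgla
2. e -> o, i -> u / B C0 _: no change
surface: belidrorovgla

cell SUR=zo, RANK=em, KEL=ra:
underlying: belidro-z-fus-ori
1. f -> v, k -> g, p -> b, s -> z, t -> d / _ Z: no change
2. e -> o, i -> u / B C0 _: fires at position(s) 14: belidrozfusoru
surface: belidrozfusoru

cell SUR=pa, RANK=em, KEL=mi:
underlying: belidro-rof-mag-ori
1. f -> v, k -> g, p -> b, s -> z, t -> d / _ Z: no change
2. e -> o, i -> u / B C0 _: fires at position(s) 16: belidrorofmagoru
surface: belidrorofmagoru

cell SUR=ol, RANK=em, KEL=mi:
underlying: belidro-rof-lud-ori
1. f -> v, k -> g, p -> b, s -> z, t -> d / _ Z: no change
2. e -> o, i -> u / B C0 _: fires at position(s) 16: belidrorofludoru
surface: belidrorofludoru


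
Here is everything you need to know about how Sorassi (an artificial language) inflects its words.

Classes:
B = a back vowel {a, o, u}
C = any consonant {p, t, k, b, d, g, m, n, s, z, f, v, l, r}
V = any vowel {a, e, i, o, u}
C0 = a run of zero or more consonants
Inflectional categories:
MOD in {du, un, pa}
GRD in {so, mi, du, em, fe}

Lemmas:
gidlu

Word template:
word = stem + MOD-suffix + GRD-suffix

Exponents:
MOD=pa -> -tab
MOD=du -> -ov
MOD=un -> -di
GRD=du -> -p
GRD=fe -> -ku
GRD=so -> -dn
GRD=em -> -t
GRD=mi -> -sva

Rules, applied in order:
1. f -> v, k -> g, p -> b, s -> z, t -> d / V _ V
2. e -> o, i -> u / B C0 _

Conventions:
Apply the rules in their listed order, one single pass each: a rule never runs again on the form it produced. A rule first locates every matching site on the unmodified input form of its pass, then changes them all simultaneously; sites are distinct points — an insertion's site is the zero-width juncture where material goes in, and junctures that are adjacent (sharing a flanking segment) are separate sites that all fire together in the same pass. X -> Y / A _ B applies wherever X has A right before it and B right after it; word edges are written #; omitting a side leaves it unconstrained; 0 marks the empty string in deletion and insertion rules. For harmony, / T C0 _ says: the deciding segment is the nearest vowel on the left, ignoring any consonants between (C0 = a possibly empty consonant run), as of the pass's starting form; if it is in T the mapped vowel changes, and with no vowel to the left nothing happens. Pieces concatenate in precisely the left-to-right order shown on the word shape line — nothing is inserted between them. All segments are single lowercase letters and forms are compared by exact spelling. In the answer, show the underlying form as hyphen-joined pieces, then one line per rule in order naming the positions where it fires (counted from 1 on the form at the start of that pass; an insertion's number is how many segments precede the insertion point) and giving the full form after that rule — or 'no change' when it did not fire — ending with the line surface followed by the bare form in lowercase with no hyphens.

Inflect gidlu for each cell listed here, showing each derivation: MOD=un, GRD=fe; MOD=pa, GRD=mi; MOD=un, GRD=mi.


cell MOD=un, GRD=fe:
underlying: gidlu-di-ku
1. f -> v, k -> g, p -> b, s -> z, t -> d / V _ V: fires at position(s) 8: gidludigu
2. e -> o, i -> u / B C0 _: fires at position(s) 7: gidludugu
surface: gidludugu

cell MOD=pa, GRD=mi:
underlying: gidlu-tab-sva
1. f -> v, k -> g, p -> b, s -> z, t -> d / V _ V: fires at position(s) 6: gidludabsva
2. e -> o, i -> u / B C0 _: no change
surface: gidludabsva

cell MOD=un, GRD=mi:
underlying: gidlu-di-sva
1. f -> v, k -> g, p -> b, s -> z, t -> d / V _ V: no change
2. e -> o, i -> u / B C0 _: fires at position(s) 7: gidludusva
surface: gidludusva


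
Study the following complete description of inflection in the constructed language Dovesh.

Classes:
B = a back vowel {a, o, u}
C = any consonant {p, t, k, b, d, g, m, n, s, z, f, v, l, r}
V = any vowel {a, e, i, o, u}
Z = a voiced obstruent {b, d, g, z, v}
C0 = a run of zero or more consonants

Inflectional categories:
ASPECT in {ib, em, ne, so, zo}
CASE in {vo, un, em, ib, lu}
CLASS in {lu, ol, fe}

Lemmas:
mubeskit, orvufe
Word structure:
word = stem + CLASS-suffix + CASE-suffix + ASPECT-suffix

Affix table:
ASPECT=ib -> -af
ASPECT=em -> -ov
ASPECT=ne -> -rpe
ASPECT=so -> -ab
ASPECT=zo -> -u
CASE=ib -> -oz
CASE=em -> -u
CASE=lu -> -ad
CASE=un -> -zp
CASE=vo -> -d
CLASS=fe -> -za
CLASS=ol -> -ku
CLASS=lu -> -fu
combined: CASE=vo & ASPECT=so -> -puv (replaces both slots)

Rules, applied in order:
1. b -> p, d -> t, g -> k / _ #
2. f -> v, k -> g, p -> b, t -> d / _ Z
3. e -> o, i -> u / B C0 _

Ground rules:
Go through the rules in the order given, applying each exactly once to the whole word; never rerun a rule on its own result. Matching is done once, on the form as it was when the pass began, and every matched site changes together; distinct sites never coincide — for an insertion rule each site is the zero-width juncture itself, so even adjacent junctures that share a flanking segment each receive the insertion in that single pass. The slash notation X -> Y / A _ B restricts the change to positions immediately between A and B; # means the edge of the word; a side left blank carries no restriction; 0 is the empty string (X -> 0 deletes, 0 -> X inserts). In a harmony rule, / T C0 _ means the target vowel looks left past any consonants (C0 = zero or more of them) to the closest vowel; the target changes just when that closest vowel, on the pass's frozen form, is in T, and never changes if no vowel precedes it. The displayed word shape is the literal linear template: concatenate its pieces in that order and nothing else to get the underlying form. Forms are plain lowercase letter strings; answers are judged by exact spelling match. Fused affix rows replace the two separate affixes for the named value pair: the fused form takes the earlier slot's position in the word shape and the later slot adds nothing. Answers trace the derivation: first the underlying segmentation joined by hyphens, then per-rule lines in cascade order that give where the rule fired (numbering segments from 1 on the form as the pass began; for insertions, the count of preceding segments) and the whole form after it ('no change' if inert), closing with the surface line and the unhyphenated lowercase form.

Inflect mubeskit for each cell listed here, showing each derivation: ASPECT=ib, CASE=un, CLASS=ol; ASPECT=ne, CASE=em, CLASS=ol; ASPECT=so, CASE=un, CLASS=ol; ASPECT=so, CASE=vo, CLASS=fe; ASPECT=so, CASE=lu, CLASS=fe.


cell ASPECT=ib, CASE=un, CLASS=ol:
underlying: mubeskit-ku-zp-af
1. b -> p, d -> t, g -> k / _ #: no change
2. f -> v, k -> g, p -> b, t -> d / _ Z: no change
3. e -> o, i -> u / B C0 _: fires at position(s) 4: muboskitkuzpaf
surface: muboskitkuzpaf

cell ASPECT=ne, CASE=em, CLASS=ol:
underlying: mubeskit-ku-u-rpe
1. b -> p, d -> t, g -> k / _ #: no change
2. f -> v, k -> g, p -> b, t -> d / _ Z: no change
3. e -> o, i -> u / B C0 _: fires at position(s) 4, 14: muboskitkuurpo
surface: muboskitkuurpo

cell ASPECT=so, CASE=un, CLASS=ol:
underlying: mubeskit-ku-zp-ab
1. b -> p, d -> t, g -> k / _ #: fires at position(s) 14: mubeskitkuzpap
2. f -> v, k -> g, p -> b, t -> d / _ Z: no change
3. e -> o, i -> u / B C0 _: fires at position(s) 4: muboskitkuzpap
surface: muboskitkuzpap

cell ASPECT=so, CASE=vo, CLASS=fe:
underlying: mubeskit-za-puv
1. b -> p, d -> t, g -> k / _ #: no change
2. f -> v, k -> g, p -> b, t -> d / _ Z: fires at position(s) 8: mubeskidzapuv
3. e -> o, i -> u / B C0 _: fires at position(s) 4: muboskidzapuv
surface: muboskidzapuv

cell ASPECT=so, CASE=lu, CLASS=fe:
underlying: mubeskit-za-ad-ab
1. b -> p, d -> t, g -> k / _ #: fires at position(s) 14: mubeskitzaadap
2. f -> v, k -> g, p -> b, t -> d / _ Z: fires at position(s) 8: mubeskidzaadap
3. e -> o, i -> u / B C0 _: fires at position(s) 4: muboskidzaadap
surface: muboskidzaadap


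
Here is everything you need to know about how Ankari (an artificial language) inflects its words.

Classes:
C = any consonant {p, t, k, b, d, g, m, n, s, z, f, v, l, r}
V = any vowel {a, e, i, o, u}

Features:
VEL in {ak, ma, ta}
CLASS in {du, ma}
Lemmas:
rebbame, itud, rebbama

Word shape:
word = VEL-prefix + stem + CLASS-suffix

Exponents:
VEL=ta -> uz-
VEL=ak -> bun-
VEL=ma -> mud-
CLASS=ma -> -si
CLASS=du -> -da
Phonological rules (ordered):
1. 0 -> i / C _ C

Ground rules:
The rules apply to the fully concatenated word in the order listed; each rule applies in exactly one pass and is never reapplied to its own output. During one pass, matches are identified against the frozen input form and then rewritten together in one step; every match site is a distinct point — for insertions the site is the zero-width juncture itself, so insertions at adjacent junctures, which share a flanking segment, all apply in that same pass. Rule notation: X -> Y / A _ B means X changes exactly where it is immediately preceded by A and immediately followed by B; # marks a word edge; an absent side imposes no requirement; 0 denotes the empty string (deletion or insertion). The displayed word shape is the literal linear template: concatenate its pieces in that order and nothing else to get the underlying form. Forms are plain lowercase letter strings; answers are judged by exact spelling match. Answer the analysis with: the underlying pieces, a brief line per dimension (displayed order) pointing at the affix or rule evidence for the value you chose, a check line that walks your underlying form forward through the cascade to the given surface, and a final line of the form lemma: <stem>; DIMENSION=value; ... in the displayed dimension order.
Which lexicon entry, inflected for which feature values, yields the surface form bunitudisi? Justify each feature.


underlying: bun-itud-si
VEL=ak - signalled by the affix bun-
CLASS=ma - signalled by the affix -si
check: bunitudsi -> bunitudisi
lemma: itud; VEL=ak; CLASS=ma


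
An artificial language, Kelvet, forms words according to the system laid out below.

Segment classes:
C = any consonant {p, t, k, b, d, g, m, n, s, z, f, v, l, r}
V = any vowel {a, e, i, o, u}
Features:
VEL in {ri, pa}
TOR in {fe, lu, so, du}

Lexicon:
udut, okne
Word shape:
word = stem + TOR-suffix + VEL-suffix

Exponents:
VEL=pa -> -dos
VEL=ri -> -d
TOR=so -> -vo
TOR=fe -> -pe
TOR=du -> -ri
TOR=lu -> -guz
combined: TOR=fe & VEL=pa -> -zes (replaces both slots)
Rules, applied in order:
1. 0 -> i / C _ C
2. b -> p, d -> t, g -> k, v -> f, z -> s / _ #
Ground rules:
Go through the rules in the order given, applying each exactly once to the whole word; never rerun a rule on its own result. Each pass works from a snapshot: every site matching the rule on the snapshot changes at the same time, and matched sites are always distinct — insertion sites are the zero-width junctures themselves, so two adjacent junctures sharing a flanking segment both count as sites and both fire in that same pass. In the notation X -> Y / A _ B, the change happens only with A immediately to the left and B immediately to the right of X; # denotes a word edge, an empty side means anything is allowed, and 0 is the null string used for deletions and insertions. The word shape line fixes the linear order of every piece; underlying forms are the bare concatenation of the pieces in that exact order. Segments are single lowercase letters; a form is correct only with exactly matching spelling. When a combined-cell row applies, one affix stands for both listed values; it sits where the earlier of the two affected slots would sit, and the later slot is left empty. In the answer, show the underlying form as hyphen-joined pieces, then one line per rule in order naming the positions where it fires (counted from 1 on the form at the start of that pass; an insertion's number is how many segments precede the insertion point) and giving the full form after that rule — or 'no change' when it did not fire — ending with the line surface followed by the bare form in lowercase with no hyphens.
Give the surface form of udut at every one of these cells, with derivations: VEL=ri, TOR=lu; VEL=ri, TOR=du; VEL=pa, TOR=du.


cell VEL=ri, TOR=lu:
underlying: udut-guz-d
1. 0 -> i / C _ C: inserts after position(s) 4, 7: udutiguzid
2. b -> p, d -> t, g -> k, v -> f, z -> s / _ #: fires at position(s) 10: udutiguzit
surface: udutiguzit

cell VEL=ri, TOR=du:
underlying: udut-ri-d
1. 0 -> i / C _ C: inserts after position(s) 4: udutirid
2. b -> p, d -> t, g -> k, v -> f, z -> s / _ #: fires at position(s) 8: udutirit
surface: udutirit

cell VEL=pa, TOR=du:
underlying: udut-ri-dos
1. 0 -> i / C _ C: inserts after position(s) 4: udutiridos
2. b -> p, d -> t, g -> k, v -> f, z -> s / _ #: no change
surface: udutiridos


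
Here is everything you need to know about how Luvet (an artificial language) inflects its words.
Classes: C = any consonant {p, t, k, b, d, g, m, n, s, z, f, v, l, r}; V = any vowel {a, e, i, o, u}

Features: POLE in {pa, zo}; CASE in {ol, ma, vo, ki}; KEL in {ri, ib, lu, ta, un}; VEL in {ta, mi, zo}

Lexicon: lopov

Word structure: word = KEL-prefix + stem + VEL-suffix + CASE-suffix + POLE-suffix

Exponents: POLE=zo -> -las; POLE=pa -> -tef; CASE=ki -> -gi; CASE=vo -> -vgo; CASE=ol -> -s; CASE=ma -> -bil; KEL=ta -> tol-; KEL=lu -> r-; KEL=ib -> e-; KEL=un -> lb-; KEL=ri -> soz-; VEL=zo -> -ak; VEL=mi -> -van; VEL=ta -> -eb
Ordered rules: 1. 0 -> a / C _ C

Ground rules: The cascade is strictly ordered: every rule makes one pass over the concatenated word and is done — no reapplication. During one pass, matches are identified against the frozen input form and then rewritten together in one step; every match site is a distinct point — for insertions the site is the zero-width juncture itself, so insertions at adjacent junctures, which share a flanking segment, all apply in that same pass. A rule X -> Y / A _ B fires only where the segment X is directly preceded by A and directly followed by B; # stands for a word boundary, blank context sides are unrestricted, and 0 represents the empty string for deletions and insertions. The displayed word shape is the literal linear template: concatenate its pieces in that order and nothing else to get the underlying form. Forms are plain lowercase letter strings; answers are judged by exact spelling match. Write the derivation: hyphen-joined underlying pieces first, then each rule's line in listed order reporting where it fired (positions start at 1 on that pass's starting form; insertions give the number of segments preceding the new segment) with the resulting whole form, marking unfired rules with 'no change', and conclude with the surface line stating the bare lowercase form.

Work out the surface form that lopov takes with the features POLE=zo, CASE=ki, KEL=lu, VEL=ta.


underlying: r-lopov-eb-gi-las
1. 0 -> a / C _ C: inserts after position(s) 1, 8: ralopovebagilas
surface: ralopovebagilas


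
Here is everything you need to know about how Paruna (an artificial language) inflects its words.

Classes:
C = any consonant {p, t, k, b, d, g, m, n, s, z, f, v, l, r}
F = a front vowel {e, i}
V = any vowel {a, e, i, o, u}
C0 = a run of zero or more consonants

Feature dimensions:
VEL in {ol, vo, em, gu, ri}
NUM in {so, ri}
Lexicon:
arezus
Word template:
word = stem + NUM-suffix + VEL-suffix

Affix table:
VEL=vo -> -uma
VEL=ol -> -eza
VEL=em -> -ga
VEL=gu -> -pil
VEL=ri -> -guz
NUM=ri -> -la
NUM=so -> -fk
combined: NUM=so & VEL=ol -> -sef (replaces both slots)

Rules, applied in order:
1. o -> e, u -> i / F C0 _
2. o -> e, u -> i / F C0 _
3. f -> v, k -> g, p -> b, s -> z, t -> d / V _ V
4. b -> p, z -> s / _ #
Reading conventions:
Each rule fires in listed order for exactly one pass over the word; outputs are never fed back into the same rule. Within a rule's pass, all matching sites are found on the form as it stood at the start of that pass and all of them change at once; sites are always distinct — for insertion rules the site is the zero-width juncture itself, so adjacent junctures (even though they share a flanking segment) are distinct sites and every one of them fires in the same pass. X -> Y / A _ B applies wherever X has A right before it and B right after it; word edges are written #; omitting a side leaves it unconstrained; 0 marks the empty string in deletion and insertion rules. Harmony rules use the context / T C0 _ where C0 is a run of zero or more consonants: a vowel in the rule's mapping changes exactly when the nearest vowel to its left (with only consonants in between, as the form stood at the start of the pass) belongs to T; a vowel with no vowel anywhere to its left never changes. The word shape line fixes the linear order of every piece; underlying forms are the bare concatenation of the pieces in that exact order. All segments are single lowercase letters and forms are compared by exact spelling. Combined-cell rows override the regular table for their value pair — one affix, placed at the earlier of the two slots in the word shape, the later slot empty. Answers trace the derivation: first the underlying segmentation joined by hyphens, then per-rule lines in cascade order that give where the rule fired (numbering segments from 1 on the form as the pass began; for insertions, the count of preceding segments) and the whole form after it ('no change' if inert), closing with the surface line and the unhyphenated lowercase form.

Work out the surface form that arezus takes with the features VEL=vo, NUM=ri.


underlying: arezus-la-uma
1. o -> e, u -> i / F C0 _: fires at position(s) 5: arezislauma
2. o -> e, u -> i / F C0 _: no change
3. f -> v, k -> g, p -> b, s -> z, t -> d / V _ V: no change
4. b -> p, z -> s / _ #: no change
surface: arezislauma


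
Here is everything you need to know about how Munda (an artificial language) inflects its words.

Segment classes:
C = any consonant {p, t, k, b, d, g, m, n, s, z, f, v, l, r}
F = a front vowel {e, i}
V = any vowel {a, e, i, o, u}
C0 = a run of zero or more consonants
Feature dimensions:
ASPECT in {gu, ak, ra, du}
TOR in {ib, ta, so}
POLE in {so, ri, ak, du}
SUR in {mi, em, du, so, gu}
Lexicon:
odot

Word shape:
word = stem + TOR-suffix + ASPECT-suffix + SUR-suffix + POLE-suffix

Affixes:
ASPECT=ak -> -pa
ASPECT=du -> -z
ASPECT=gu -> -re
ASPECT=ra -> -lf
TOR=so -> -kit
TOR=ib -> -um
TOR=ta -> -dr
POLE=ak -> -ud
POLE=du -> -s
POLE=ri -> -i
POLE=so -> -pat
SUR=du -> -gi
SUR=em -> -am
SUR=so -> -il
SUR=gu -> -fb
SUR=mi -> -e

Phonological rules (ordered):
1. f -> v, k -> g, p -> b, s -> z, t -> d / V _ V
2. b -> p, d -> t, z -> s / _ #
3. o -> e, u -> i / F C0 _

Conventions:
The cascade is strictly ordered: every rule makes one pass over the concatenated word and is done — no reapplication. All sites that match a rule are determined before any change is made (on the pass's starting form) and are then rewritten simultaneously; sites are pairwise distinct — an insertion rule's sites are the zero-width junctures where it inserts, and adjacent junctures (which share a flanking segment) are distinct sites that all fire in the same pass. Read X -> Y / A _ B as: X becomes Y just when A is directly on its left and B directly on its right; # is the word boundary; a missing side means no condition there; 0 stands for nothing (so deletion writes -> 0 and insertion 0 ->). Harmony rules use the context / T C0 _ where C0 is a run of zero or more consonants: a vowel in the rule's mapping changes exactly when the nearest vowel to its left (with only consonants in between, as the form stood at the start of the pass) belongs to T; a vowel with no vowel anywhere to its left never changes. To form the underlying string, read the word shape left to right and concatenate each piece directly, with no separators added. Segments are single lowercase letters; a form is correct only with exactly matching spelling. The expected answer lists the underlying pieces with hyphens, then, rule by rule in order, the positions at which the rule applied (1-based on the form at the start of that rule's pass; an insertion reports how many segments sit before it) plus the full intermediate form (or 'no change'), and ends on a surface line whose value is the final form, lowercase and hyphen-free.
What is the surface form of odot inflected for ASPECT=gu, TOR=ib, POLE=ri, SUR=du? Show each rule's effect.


underlying: odot-um-re-gi-i
1. f -> v, k -> g, p -> b, s -> z, t -> d / V _ V: fires at position(s) 4: ododumregii
2. b -> p, d -> t, z -> s / _ #: no change
3. o -> e, u -> i / F C0 _: no change
surface: ododumregii


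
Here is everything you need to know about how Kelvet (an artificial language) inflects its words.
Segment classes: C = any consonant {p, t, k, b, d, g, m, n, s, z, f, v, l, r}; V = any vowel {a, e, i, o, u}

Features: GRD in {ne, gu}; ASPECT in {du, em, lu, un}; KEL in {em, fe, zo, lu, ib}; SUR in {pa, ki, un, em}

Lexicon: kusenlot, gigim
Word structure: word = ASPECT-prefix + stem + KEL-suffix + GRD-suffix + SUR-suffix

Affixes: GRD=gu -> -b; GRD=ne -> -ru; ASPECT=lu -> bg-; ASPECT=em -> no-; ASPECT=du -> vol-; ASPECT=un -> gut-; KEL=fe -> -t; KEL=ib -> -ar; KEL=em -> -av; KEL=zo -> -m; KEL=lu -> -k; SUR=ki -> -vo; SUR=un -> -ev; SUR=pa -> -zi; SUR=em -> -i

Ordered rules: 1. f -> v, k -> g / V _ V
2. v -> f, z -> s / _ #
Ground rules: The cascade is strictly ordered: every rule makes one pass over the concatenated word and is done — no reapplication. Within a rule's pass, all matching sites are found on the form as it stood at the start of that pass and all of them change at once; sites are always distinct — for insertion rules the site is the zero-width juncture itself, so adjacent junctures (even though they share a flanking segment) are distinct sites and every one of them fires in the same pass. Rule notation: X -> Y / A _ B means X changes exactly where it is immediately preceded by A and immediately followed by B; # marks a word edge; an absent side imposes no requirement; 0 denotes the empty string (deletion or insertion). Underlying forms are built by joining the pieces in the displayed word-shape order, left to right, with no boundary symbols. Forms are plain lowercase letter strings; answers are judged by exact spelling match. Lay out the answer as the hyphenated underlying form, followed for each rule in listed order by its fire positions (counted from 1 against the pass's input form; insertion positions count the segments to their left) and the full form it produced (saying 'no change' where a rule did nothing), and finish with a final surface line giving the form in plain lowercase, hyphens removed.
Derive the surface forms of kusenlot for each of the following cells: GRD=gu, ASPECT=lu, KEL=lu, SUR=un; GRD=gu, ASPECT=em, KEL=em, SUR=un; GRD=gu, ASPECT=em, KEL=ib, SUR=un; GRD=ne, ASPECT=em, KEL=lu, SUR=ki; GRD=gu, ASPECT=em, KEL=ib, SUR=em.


cell GRD=gu, ASPECT=lu, KEL=lu, SUR=un:
underlying: bg-kusenlot-k-b-ev
1. f -> v, k -> g / V _ V: no change
2. v -> f, z -> s / _ #: fires at position(s) 14: bgkusenlotkbef
surface: bgkusenlotkbef

cell GRD=gu, ASPECT=em, KEL=em, SUR=un:
underlying: no-kusenlot-av-b-ev
1. f -> v, k -> g / V _ V: fires at position(s) 3: nogusenlotavbev
2. v -> f, z -> s / _ #: fires at position(s) 15: nogusenlotavbef
surface: nogusenlotavbef

cell GRD=gu, ASPECT=em, KEL=ib, SUR=un:
underlying: no-kusenlot-ar-b-ev
1. f -> v, k -> g / V _ V: fires at position(s) 3: nogusenlotarbev
2. v -> f, z -> s / _ #: fires at position(s) 15: nogusenlotarbef
surface: nogusenlotarbef

cell GRD=ne, ASPECT=em, KEL=lu, SUR=ki:
underlying: no-kusenlot-k-ru-vo
1. f -> v, k -> g / V _ V: fires at position(s) 3: nogusenlotkruvo
2. v -> f, z -> s / _ #: no change
surface: nogusenlotkruvo

cell GRD=gu, ASPECT=em, KEL=ib, SUR=em:
underlying: no-kusenlot-ar-b-i
1. f -> v, k -> g / V _ V: fires at position(s) 3: nogusenlotarbi
2. v -> f, z -> s / _ #: no change
surface: nogusenlotarbi


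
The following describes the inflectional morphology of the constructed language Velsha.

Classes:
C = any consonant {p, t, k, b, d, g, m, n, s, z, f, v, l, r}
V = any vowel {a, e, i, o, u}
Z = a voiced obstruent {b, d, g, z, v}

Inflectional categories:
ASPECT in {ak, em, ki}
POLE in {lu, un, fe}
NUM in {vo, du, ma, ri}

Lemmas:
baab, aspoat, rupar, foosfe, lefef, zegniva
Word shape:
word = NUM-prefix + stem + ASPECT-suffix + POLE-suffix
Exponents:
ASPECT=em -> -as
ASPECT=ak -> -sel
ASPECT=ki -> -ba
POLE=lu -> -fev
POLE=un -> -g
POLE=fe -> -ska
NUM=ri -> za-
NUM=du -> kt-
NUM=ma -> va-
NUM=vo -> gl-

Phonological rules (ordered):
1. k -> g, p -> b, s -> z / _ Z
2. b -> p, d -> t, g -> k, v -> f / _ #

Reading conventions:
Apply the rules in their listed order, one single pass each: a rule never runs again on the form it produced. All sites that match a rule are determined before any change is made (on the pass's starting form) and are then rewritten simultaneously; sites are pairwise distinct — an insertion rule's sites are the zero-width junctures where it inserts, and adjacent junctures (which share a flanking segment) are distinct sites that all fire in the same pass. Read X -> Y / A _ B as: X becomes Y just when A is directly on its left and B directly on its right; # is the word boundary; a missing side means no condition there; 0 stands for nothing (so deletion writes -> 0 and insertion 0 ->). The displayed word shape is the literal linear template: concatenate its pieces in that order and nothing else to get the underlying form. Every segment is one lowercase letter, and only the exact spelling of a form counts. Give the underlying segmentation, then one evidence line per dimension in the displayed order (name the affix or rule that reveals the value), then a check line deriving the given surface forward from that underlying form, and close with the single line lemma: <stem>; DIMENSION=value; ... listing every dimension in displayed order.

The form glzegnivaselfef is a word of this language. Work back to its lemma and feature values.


underlying: gl-zegniva-sel-fev
ASPECT=ak - signalled by the affix -sel
POLE=lu - signalled by the affix -fev
NUM=vo - signalled by the affix gl-
check: glzegnivaselfev -> glzegnivaselfev -> glzegnivaselfef
lemma: zegniva; ASPECT=ak; POLE=lu; NUM=vo


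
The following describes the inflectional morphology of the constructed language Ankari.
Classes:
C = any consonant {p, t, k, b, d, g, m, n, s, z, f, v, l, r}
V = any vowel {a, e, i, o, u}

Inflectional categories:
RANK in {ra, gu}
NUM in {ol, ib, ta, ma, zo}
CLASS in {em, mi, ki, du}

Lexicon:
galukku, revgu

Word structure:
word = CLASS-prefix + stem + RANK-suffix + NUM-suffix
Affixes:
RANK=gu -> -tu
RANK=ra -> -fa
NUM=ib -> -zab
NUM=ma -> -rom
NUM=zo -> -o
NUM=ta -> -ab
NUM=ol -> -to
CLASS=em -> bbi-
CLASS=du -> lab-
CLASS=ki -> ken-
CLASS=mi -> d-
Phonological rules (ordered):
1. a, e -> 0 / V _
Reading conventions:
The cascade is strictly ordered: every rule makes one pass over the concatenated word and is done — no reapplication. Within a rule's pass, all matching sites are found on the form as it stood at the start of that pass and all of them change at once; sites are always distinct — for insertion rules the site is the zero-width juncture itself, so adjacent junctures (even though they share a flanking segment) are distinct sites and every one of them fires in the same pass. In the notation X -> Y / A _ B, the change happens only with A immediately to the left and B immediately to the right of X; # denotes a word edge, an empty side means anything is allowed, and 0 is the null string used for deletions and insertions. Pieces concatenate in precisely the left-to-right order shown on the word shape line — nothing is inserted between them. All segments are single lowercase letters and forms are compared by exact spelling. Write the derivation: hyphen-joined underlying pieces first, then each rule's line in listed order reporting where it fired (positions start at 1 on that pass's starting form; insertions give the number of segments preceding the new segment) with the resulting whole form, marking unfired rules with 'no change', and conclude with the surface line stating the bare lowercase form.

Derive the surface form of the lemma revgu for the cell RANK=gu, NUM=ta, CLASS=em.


underlying: bbi-revgu-tu-ab
1. a, e -> 0 / V _: fires at position(s) 11: bbirevgutub
surface: bbirevgutub


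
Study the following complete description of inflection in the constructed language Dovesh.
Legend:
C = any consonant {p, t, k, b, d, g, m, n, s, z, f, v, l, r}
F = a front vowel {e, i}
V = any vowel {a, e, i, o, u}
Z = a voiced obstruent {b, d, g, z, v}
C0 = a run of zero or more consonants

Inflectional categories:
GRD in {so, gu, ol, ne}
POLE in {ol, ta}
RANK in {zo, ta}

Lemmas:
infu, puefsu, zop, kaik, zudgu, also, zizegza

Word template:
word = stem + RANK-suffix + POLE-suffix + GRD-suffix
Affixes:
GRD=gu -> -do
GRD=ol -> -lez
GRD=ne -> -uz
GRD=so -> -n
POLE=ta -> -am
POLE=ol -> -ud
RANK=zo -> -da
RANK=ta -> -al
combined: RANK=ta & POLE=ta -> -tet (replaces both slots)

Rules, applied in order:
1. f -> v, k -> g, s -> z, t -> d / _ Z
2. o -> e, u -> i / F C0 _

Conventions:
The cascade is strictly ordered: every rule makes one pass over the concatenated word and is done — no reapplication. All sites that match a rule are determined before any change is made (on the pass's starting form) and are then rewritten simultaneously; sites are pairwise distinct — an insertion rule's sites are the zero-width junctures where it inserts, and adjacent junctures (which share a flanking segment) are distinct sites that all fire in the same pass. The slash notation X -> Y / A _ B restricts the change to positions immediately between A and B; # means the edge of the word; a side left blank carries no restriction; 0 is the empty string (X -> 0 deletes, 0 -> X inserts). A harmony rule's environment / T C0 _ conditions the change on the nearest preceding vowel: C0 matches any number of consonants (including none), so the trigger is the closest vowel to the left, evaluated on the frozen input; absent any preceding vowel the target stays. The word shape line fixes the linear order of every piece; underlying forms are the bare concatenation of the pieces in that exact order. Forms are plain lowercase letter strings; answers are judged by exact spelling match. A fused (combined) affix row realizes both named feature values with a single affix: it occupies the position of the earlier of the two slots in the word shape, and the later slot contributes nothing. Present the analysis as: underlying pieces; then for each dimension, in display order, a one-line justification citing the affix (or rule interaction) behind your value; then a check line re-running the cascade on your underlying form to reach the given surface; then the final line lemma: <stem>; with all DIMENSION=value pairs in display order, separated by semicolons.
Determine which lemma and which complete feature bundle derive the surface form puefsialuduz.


underlying: puefsu-al-ud-uz
GRD=ne - signalled by the affix -uz
POLE=ol - signalled by the affix -ud
RANK=ta - signalled by the affix -al
check: puefsualuduz -> puefsualuduz -> puefsialuduz
lemma: puefsu; GRD=ne; POLE=ol; RANK=ta
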